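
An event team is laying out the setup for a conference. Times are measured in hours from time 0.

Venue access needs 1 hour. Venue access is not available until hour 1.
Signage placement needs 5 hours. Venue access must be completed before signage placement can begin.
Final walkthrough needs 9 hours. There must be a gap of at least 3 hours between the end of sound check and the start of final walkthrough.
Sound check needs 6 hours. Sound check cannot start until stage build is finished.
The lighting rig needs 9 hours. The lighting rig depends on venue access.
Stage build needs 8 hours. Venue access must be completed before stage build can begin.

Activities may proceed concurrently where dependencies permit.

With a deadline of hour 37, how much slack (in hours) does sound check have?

After its own release at hour 1, venue access can start at hour 1 and finishes at hour 2.
After venue access (finishes hour 2), stage build can start at hour 2 and finishes at hour 10.
Sound check waits on stage build (finishes hour 10), so it starts at hour 10 and finishes at 10 + 6 = hour 16.

Working backward from the deadline:
Final walkthrough must finish by hour 37; it takes 9 hours, so it must start by 37 − 9 = hour 28.
Sound check has to be done before final walkthrough (must start by hour 28, minus 3-hour gap → hour 25). That means finishing by hour 25, i.e. starting by 25 − 6 = hour 19.
So sound check can start as early as hour 10 and as late as hour 19, giving 19 − 10 = 9 hours of slack.

9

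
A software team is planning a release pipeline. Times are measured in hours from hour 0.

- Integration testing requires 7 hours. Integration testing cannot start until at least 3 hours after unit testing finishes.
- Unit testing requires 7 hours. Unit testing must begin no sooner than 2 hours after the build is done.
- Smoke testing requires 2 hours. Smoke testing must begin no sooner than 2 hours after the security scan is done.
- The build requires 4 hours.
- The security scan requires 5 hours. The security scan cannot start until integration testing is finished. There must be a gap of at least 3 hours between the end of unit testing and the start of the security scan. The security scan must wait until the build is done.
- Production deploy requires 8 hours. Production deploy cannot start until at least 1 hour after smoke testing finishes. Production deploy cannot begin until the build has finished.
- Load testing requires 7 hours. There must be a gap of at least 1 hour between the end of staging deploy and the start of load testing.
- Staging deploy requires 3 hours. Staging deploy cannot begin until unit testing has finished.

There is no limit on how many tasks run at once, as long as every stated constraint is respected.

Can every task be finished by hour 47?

Yes

The build has no prerequisites, so it starts at hour 0 and finishes at hour 4.
Unit testing waits on the build (finishes hour 4, plus 2-hour gap → hour 6), so it starts at hour 6 and finishes at 6 + 7 = hour 13.
After unit testing (finishes hour 13), staging deploy can start at hour 13 and finishes at hour 16.
Load testing waits on staging deploy (finishes hour 16, plus 1-hour gap → hour 17), so it starts at hour 17 and finishes at 17 + 7 = hour 24.
After unit testing (finishes hour 13, plus 3-hour gap → hour 16), integration testing can start at hour 16 and finishes at hour 23.
The security scan needs all of integration testing (finishes hour 23); unit testing (finishes hour 13, plus 3-hour gap → hour 16); the build (finishes hour 4). That puts its earliest start at hour 23; it finishes at 23 + 5 = hour 28.
After the security scan (finishes hour 28, plus 2-hour gap → hour 30), smoke testing can start at hour 30 and finishes at hour 32.
For production deploy: smoke testing (finishes hour 32, plus 1-hour gap → hour 33); the build (finishes hour 4). Taking the maximum gives a start of hour 33, and it finishes at 33 + 8 = hour 41.
Every task is finished by hour 41, which is no later than the deadline of 47, so the schedule is feasible.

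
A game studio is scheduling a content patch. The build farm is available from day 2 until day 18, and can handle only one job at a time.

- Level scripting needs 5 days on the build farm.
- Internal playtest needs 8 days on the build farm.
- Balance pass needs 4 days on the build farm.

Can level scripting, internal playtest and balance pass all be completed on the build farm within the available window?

No

The build farm window is 18 − 2 = 16 days.
Running back to back, the jobs need 5 + 8 + 4 = 17 days on the build farm.
Since 17 > 16, they cannot all fit.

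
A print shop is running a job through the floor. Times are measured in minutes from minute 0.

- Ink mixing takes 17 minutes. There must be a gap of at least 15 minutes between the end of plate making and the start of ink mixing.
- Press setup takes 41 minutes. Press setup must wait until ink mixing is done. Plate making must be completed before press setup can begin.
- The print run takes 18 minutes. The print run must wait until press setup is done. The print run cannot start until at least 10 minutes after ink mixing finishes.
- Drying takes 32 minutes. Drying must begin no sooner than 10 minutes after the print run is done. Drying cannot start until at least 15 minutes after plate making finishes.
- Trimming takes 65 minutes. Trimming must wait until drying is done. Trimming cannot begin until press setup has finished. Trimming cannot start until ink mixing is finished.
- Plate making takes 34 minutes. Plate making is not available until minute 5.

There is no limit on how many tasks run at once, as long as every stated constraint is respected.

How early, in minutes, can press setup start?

Plate making cannot begin until its own release at minute 5. It runs from minute 5 to 5 + 34 = minute 39.
Ink mixing waits on plate making (finishes minute 39, plus 15-minute gap → minute 54), so it starts at minute 54 and finishes at 54 + 17 = minute 71.
Press setup waits on ink mixing (finishes minute 71); plate making (finishes minute 39). The latest of these is minute 71, which is the earliest press setup can start.

71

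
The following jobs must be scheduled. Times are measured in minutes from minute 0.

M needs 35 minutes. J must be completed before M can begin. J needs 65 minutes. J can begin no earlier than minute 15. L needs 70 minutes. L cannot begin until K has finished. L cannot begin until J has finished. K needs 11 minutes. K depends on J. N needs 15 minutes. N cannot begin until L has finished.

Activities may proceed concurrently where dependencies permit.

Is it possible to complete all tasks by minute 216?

Yes

J cannot begin until its own release at minute 15. It runs from minute 15 to 15 + 65 = minute 80.
M cannot begin until J (finishes minute 80). It runs from minute 80 to 80 + 35 = minute 115.
K cannot begin until J (finishes minute 80). It runs from minute 80 to 80 + 11 = minute 91.
L has to wait for K (finishes minute 91); J (finishes minute 80). The latest of these is minute 91, so L runs minute 91 to 91 + 70 = minute 161.
N waits on L (finishes minute 161), so it starts at minute 161 and finishes at 161 + 15 = minute 176.
Every task is finished by minute 176, which is no later than the deadline of 216, so the schedule is feasible.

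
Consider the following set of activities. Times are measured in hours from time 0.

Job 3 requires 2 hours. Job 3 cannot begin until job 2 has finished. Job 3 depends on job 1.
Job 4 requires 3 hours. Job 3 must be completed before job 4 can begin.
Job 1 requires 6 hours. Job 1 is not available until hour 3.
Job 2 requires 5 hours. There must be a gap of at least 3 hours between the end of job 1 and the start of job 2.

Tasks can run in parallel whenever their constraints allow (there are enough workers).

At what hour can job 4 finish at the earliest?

Job 1 cannot begin until its own release at hour 3. It runs from hour 3 to 3 + 6 = hour 9.
Job 2 waits on job 1 (finishes hour 9, plus 3-hour gap → hour 12), so it starts at hour 12 and finishes at 12 + 5 = hour 17.
Job 3 needs all of job 2 (finishes hour 17); job 1 (finishes hour 9). That puts its earliest start at hour 17; it finishes at 17 + 2 = hour 19.
Job 4 cannot begin until job 3 (finishes hour 19). It runs from hour 19 to 19 + 3 = hour 22.

22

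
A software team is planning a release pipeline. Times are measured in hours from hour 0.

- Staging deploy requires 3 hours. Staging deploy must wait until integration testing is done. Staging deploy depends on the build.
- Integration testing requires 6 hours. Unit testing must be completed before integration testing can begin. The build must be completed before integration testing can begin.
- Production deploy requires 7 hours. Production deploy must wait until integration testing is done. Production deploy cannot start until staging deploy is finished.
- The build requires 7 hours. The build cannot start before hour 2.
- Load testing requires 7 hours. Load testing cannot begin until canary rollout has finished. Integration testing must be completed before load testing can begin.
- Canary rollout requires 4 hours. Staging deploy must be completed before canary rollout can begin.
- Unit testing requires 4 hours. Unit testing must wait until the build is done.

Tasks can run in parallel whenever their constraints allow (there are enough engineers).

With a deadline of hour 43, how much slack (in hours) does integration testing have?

After its own release at hour 2, the build can start at hour 2 and finishes at hour 9.
After the build (finishes hour 9), unit testing can start at hour 9 and finishes at hour 13.
Integration testing has to wait for unit testing (finishes hour 13); the build (finishes hour 9). The latest of these is hour 13, so integration testing runs hour 13 to 13 + 6 = hour 19.

Working backward from the deadline:
To finish by hour 43, load testing (duration 7) must start no later than hour 36.
Canary rollout feeds into load testing (must start by hour 36); so canary rollout must finish by hour 36 and therefore start by hour 32.
To finish by hour 43, production deploy (duration 7) must start no later than hour 36.
Staging deploy must finish in time for canary rollout (must start by hour 32); production deploy (must start by hour 36). The tightest is hour 32, so staging deploy must start by 32 − 3 = hour 29.
Integration testing has several dependents: staging deploy (must start by hour 29); load testing (must start by hour 36); production deploy (must start by hour 36). The earliest of those limits is hour 29, so integration testing must start by 29 − 6 = hour 23.
So integration testing can start as early as hour 13 and as late as hour 23, giving 23 − 13 = 10 hours of slack.

10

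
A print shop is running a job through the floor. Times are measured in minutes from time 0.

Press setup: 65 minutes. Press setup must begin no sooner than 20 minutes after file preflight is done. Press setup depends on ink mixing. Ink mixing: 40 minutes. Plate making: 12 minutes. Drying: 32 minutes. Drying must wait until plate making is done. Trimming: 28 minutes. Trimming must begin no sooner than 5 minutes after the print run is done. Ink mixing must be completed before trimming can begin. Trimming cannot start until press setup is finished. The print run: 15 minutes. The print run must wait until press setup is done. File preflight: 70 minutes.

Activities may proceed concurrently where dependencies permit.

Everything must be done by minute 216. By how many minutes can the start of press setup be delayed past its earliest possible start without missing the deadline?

Nothing blocks ink mixing, so it runs from minute 0 to minute 40.
File preflight can start immediately at minute 0; it finishes at minute 70.
Press setup has to wait for file preflight (finishes minute 70, plus 20-minute gap → minute 90); ink mixing (finishes minute 40). The latest of these is minute 90, so press setup runs minute 90 to 90 + 65 = minute 155.

Working backward from the deadline:
To finish by minute 216, trimming (duration 28) must start no later than minute 188.
The print run has to be done before trimming (must start by minute 188, minus 5-minute gap → minute 183). That means finishing by minute 183, i.e. starting by 183 − 15 = minute 168.
Press setup has several dependents: the print run (must start by minute 168); trimming (must start by minute 188). The earliest of those limits is minute 168, so press setup must start by 168 − 65 = minute 103.
So press setup can start as early as minute 90 and as late as minute 103, giving 103 − 90 = 13 minutes of slack.

13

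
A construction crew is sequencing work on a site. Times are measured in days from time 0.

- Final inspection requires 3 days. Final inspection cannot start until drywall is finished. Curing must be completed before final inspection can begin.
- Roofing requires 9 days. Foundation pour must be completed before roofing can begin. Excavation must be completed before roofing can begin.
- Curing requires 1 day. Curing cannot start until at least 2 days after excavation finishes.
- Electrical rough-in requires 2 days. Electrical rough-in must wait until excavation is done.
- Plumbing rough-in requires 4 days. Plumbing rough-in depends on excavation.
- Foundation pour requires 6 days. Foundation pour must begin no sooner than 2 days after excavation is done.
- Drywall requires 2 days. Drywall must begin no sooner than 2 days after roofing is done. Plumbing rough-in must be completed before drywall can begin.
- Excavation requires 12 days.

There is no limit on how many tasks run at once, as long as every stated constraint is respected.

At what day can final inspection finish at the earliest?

36

Nothing blocks excavation, so it runs from day 0 to day 12.
Plumbing rough-in waits on excavation (finishes day 12), so it starts at day 12 and finishes at 12 + 4 = day 16.
Curing waits on excavation (finishes day 12, plus 2-day gap → day 14), so it starts at day 14 and finishes at 14 + 1 = day 15.
After excavation (finishes day 12, plus 2-day gap → day 14), foundation pour can start at day 14 and finishes at day 20.
Roofing cannot start until foundation pour (finishes day 20); excavation (finishes day 12). The controlling bound is day 20, so roofing finishes at 20 + 9 = day 29.
Drywall cannot start until roofing (finishes day 29, plus 2-day gap → day 31); plumbing rough-in (finishes day 16). The controlling bound is day 31, so drywall finishes at 31 + 2 = day 33.
For final inspection: drywall (finishes day 33); curing (finishes day 15). Taking the maximum gives a start of day 33, and it finishes at 33 + 3 = day 36.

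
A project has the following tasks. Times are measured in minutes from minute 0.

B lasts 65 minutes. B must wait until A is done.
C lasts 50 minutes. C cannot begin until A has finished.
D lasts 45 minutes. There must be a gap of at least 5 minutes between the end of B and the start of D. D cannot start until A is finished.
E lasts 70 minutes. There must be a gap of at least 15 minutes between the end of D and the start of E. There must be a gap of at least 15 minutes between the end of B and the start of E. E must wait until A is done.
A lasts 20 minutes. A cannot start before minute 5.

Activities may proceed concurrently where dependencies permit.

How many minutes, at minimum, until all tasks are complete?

225

A waits on its own release at minute 5, so it starts at minute 5 and finishes at 5 + 20 = minute 25.
C waits on A (finishes minute 25), so it starts at minute 25 and finishes at 25 + 50 = minute 75.
After A (finishes minute 25), B can start at minute 25 and finishes at minute 90.
For D: B (finishes minute 90, plus 5-minute gap → minute 95); A (finishes minute 25). Taking the maximum gives a start of minute 95, and it finishes at 95 + 45 = minute 140.
E needs all of D (finishes minute 140, plus 15-minute gap → minute 155); B (finishes minute 90, plus 15-minute gap → minute 105); A (finishes minute 25). That puts its earliest start at minute 155; it finishes at 155 + 70 = minute 225.
All tasks are finished once the last one completes. Finish times: A at 25, B at 90, C at 75, D at 140, E at 225. The latest is minute 225.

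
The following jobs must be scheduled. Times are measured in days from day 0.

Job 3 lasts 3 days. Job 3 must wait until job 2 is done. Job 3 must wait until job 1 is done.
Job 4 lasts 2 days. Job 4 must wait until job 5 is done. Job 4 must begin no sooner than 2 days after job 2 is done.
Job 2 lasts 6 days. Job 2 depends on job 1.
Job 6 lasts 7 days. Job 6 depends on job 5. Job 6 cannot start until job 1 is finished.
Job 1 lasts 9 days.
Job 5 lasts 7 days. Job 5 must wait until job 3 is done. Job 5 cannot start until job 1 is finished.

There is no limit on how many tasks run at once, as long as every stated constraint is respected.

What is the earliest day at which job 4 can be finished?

Nothing blocks job 1, so it runs from day 0 to day 9.
Job 2 waits on job 1 (finishes day 9), so it starts at day 9 and finishes at 9 + 6 = day 15.
Job 3 needs all of job 2 (finishes day 15); job 1 (finishes day 9). That puts its earliest start at day 15; it finishes at 15 + 3 = day 18.
For job 5: job 3 (finishes day 18); job 1 (finishes day 9). Taking the maximum gives a start of day 18, and it finishes at 18 + 7 = day 25.
Job 4 needs all of job 5 (finishes day 25); job 2 (finishes day 15, plus 2-day gap → day 17). That puts its earliest start at day 25; it finishes at 25 + 2 = day 27.

27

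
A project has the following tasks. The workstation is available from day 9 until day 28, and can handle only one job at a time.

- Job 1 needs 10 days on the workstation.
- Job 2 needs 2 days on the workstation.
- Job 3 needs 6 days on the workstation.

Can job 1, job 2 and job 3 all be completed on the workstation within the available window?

The workstation window is 28 − 9 = 19 days.
Running back to back, the jobs need 10 + 2 + 6 = 18 days on the workstation.
Since 18 ≤ 19, they fit within the window.

Yes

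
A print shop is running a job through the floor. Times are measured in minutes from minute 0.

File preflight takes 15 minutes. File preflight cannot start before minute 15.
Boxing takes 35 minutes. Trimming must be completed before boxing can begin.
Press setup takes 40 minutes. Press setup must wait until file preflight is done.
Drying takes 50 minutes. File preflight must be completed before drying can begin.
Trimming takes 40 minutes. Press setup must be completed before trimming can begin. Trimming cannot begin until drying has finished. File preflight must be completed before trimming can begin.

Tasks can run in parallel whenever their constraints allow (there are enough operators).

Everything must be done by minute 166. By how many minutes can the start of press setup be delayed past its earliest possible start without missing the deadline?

After its own release at minute 15, file preflight can start at minute 15 and finishes at minute 30.
Press setup waits on file preflight (finishes minute 30), so it starts at minute 30 and finishes at 30 + 40 = minute 70.

Working backward from the deadline:
To finish by minute 166, boxing (duration 35) must start no later than minute 131.
Since boxing (must start by minute 131) depends on it, trimming must finish by minute 131. Backing off its 40-minute duration gives a latest start of minute 91.
Press setup has to be done before trimming (must start by minute 91). That means finishing by minute 91, i.e. starting by 91 − 40 = minute 51.
So press setup can start as early as minute 30 and as late as minute 51, giving 51 − 30 = 21 minutes of slack.

21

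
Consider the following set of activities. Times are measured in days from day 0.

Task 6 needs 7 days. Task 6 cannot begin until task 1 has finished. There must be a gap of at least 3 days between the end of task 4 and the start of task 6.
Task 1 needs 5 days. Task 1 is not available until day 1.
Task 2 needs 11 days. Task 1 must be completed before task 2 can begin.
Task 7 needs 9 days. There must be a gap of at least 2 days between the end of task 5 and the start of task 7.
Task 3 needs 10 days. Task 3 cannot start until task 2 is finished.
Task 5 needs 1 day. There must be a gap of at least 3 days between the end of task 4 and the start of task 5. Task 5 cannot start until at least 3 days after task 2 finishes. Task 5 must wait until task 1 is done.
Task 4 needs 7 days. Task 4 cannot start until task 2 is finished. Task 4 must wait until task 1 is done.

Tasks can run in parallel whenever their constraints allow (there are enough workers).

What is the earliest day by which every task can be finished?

Task 1 waits on its own release at day 1, so it starts at day 1 and finishes at 1 + 5 = day 6.
Task 2 waits on task 1 (finishes day 6), so it starts at day 6 and finishes at 6 + 11 = day 17.
Task 4 cannot start until task 2 (finishes day 17); task 1 (finishes day 6). The controlling bound is day 17, so task 4 finishes at 17 + 7 = day 24.
Task 6 cannot start until task 1 (finishes day 6); task 4 (finishes day 24, plus 3-day gap → day 27). The controlling bound is day 27, so task 6 finishes at 27 + 7 = day 34.
For task 5: task 4 (finishes day 24, plus 3-day gap → day 27); task 2 (finishes day 17, plus 3-day gap → day 20); task 1 (finishes day 6). Taking the maximum gives a start of day 27, and it finishes at 27 + 1 = day 28.
Task 7 waits on task 5 (finishes day 28, plus 2-day gap → day 30), so it starts at day 30 and finishes at 30 + 9 = day 39.
Task 3 cannot begin until task 2 (finishes day 17). It runs from day 17 to 17 + 10 = day 27.
All tasks are finished once the last one completes. Finish times: Task 1 at 6, Task 2 at 17, Task 3 at 27, Task 4 at 24, Task 5 at 28, Task 6 at 34, Task 7 at 39. The latest is day 39.

39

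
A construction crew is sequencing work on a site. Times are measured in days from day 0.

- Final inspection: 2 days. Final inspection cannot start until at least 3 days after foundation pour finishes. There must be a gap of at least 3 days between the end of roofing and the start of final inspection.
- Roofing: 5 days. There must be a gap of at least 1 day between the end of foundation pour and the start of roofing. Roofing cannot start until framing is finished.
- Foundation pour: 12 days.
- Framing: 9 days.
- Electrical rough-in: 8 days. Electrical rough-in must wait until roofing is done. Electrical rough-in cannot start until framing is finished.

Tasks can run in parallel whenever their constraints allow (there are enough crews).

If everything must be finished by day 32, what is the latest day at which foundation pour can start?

6

Electrical rough-in has no dependents, so it just needs to finish by day 32. Starting by 32 − 8 = day 24 achieves that.
Final inspection has no dependents, so it just needs to finish by day 32. Starting by 32 − 2 = day 30 achieves that.
Roofing must finish in time for electrical rough-in (must start by day 24); final inspection (must start by day 30, minus 3-day gap → day 27). The tightest is day 24, so roofing must start by 24 − 5 = day 19.
Foundation pour feeds roofing (must start by day 19, minus 1-day gap → day 18); final inspection (must start by day 30, minus 3-day gap → day 27). Taking the minimum, foundation pour must finish by day 18 and start by 18 − 12 = day 6.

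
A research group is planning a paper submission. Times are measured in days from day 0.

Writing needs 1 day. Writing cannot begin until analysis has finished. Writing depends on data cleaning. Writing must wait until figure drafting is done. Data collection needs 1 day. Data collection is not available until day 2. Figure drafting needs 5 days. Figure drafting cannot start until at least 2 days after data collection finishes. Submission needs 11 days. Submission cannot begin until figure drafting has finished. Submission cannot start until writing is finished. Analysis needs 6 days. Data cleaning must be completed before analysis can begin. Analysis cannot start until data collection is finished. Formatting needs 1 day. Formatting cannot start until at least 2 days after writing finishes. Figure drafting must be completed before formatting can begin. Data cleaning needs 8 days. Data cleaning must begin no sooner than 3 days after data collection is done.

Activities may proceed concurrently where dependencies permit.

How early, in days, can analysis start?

Data collection waits on its own release at day 2, so it starts at day 2 and finishes at 2 + 1 = day 3.
Data cleaning waits on data collection (finishes day 3, plus 3-day gap → day 6), so it starts at day 6 and finishes at 6 + 8 = day 14.
Analysis waits on data cleaning (finishes day 14); data collection (finishes day 3). The latest of these is day 14, which is the earliest analysis can start.

14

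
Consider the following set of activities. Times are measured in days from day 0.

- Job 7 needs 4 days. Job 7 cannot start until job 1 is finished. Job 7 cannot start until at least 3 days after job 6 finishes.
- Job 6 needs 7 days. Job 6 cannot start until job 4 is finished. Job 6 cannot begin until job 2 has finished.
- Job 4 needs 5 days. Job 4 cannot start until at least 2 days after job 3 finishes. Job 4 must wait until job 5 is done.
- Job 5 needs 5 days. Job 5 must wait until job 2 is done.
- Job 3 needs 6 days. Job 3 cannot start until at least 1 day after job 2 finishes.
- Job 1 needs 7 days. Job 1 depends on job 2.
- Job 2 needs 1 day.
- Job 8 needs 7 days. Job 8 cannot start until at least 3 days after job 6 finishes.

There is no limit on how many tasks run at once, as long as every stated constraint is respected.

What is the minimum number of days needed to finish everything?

Job 2 can start immediately at day 0; it finishes at day 1.
Job 5 cannot begin until job 2 (finishes day 1). It runs from day 1 to 1 + 5 = day 6.
Job 3 waits on job 2 (finishes day 1, plus 1-day gap → day 2), so it starts at day 2 and finishes at 2 + 6 = day 8.
Job 4 has to wait for job 3 (finishes day 8, plus 2-day gap → day 10); job 5 (finishes day 6). The latest of these is day 10, so job 4 runs day 10 to 10 + 5 = day 15.
For job 6: job 4 (finishes day 15); job 2 (finishes day 1). Taking the maximum gives a start of day 15, and it finishes at 15 + 7 = day 22.
Job 8 waits on job 6 (finishes day 22, plus 3-day gap → day 25), so it starts at day 25 and finishes at 25 + 7 = day 32.
After job 2 (finishes day 1), job 1 can start at day 1 and finishes at day 8.
For job 7: job 1 (finishes day 8); job 6 (finishes day 22, plus 3-day gap → day 25). Taking the maximum gives a start of day 25, and it finishes at 25 + 4 = day 29.
All tasks are finished once the last one completes. Finish times: Job 1 at 8, Job 2 at 1, Job 3 at 8, Job 4 at 15, Job 5 at 6, Job 6 at 22, Job 7 at 29, Job 8 at 32. The latest is day 32.

32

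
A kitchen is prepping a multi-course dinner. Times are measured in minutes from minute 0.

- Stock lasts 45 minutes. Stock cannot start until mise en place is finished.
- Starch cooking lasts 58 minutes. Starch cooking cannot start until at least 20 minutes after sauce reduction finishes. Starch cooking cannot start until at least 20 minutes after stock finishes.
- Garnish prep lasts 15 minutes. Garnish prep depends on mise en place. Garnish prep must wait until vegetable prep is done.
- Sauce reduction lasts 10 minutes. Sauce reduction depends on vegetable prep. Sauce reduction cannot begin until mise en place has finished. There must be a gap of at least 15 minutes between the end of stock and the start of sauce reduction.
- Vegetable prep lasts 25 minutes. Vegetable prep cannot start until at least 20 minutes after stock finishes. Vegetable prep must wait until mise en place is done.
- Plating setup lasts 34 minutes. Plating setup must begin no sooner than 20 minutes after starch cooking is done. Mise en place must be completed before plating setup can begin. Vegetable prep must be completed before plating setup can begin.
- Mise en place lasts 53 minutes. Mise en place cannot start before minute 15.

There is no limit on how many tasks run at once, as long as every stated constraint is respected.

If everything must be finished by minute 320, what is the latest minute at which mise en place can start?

Plating setup must finish by minute 320; it takes 34 minutes, so it must start by 320 − 34 = minute 286.
Starch cooking feeds into plating setup (must start by minute 286, minus 20-minute gap → minute 266); so starch cooking must finish by minute 266 and therefore start by minute 208.
Sauce reduction feeds into starch cooking (must start by minute 208, minus 20-minute gap → minute 188); so sauce reduction must finish by minute 188 and therefore start by minute 178.
Nothing follows garnish prep; the deadline of minute 320 is its only limit. It must start by 320 − 15 = minute 305.
Vegetable prep must finish in time for sauce reduction (must start by minute 178); plating setup (must start by minute 286); garnish prep (must start by minute 305). The tightest is minute 178, so vegetable prep must start by 178 − 25 = minute 153.
Stock feeds vegetable prep (must start by minute 153, minus 20-minute gap → minute 133); sauce reduction (must start by minute 178, minus 15-minute gap → minute 163); starch cooking (must start by minute 208, minus 20-minute gap → minute 188). Taking the minimum, stock must finish by minute 133 and start by 133 − 45 = minute 88.
Mise en place has several dependents: stock (must start by minute 88); vegetable prep (must start by minute 153); sauce reduction (must start by minute 178); plating setup (must start by minute 286); garnish prep (must start by minute 305). The earliest of those limits is minute 88, so mise en place must start by 88 − 53 = minute 35.

35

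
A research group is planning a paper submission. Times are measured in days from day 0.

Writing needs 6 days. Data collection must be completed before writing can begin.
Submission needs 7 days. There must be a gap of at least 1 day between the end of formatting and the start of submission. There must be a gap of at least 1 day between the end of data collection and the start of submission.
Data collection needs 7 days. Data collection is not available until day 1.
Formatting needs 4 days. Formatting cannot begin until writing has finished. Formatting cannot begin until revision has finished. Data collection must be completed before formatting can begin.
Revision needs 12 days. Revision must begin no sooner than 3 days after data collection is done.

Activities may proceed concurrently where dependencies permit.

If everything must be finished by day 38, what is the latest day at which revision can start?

14

To finish by day 38, submission (duration 7) must start no later than day 31.
Formatting must finish before submission (must start by day 31, minus 1-day gap → day 30). With a 4-day duration, formatting must start by 30 − 4 = day 26.
Revision must finish before formatting (must start by day 26). With a 12-day duration, revision must start by 26 − 12 = day 14.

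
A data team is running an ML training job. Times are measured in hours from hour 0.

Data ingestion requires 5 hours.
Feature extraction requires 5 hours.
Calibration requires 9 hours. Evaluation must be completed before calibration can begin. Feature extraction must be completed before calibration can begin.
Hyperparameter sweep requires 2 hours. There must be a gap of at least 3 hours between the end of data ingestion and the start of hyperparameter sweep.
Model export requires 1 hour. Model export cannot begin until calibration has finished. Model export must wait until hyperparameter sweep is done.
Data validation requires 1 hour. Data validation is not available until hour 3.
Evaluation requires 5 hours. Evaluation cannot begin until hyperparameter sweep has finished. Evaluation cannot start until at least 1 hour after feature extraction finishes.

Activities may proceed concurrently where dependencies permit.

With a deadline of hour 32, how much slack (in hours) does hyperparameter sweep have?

Data ingestion has no prerequisites, so it starts at hour 0 and finishes at hour 5.
Hyperparameter sweep waits on data ingestion (finishes hour 5, plus 3-hour gap → hour 8), so it starts at hour 8 and finishes at 8 + 2 = hour 10.

Working backward from the deadline:
To finish by hour 32, model export (duration 1) must start no later than hour 31.
Calibration has to be done before model export (must start by hour 31). That means finishing by hour 31, i.e. starting by 31 − 9 = hour 22.
Evaluation feeds into calibration (must start by hour 22); so evaluation must finish by hour 22 and therefore start by hour 17.
Hyperparameter sweep has several dependents: evaluation (must start by hour 17); model export (must start by hour 31). The earliest of those limits is hour 17, so hyperparameter sweep must start by 17 − 2 = hour 15.
So hyperparameter sweep can start as early as hour 8 and as late as hour 15, giving 15 − 8 = 7 hours of slack.

7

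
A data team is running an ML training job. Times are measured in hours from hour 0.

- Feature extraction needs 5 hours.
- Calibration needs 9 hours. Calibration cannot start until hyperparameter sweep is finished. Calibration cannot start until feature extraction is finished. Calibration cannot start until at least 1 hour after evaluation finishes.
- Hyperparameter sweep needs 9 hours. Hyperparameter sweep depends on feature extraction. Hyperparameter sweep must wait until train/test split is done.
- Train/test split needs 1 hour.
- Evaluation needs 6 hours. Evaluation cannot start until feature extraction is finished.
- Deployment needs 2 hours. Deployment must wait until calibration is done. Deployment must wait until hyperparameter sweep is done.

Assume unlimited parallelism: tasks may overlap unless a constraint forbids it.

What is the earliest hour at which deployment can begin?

Train/test split has no prerequisites, so it starts at hour 0 and finishes at hour 1.
Feature extraction can start immediately at hour 0; it finishes at hour 5.
After feature extraction (finishes hour 5), evaluation can start at hour 5 and finishes at hour 11.
Hyperparameter sweep has to wait for feature extraction (finishes hour 5); train/test split (finishes hour 1). The latest of these is hour 5, so hyperparameter sweep runs hour 5 to 5 + 9 = hour 14.
Calibration cannot start until hyperparameter sweep (finishes hour 14); feature extraction (finishes hour 5); evaluation (finishes hour 11, plus 1-hour gap → hour 12). The controlling bound is hour 14, so calibration finishes at 14 + 9 = hour 23.
Deployment waits on calibration (finishes hour 23); hyperparameter sweep (finishes hour 14). The latest of these is hour 23, which is the earliest deployment can start.

23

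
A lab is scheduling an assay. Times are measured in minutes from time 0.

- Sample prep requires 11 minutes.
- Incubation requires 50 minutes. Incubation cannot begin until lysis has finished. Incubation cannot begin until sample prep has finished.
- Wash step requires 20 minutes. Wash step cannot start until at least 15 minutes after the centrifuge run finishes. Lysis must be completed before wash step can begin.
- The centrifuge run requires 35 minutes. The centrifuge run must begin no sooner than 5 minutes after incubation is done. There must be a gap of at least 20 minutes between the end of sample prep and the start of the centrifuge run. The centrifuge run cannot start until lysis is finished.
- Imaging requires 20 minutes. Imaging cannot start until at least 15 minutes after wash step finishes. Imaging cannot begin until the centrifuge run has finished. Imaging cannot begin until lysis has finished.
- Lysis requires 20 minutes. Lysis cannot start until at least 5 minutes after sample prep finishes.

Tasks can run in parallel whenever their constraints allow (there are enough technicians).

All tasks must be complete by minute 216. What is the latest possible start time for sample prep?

20

Imaging has no dependents, so it just needs to finish by minute 216. Starting by 216 − 20 = minute 196 achieves that.
Wash step has to be done before imaging (must start by minute 196, minus 15-minute gap → minute 181). That means finishing by minute 181, i.e. starting by 181 − 20 = minute 161.
The centrifuge run has several dependents: wash step (must start by minute 161, minus 15-minute gap → minute 146); imaging (must start by minute 196). The earliest of those limits is minute 146, so the centrifuge run must start by 146 − 35 = minute 111.
Incubation has to be done before the centrifuge run (must start by minute 111, minus 5-minute gap → minute 106). That means finishing by minute 106, i.e. starting by 106 − 50 = minute 56.
Lysis feeds incubation (must start by minute 56); the centrifuge run (must start by minute 111); wash step (must start by minute 161); imaging (must start by minute 196). Taking the minimum, lysis must finish by minute 56 and start by 56 − 20 = minute 36.
Sample prep must finish in time for lysis (must start by minute 36, minus 5-minute gap → minute 31); incubation (must start by minute 56); the centrifuge run (must start by minute 111, minus 20-minute gap → minute 91). The tightest is minute 31, so sample prep must start by 31 − 11 = minute 20.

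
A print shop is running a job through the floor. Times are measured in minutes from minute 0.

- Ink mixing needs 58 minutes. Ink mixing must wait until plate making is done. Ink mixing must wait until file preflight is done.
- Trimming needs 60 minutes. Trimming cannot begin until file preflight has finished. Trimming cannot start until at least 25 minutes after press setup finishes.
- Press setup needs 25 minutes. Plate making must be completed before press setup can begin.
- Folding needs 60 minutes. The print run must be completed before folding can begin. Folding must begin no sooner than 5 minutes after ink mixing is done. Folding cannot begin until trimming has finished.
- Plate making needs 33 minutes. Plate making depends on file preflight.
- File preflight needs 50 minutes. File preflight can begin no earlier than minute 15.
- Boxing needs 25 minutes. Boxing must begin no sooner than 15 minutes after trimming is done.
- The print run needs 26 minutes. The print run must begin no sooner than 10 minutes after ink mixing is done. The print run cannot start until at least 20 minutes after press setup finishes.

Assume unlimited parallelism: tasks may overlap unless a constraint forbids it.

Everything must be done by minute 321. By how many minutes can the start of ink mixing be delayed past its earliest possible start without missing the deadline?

69

After its own release at minute 15, file preflight can start at minute 15 and finishes at minute 65.
After file preflight (finishes minute 65), plate making can start at minute 65 and finishes at minute 98.
Ink mixing has to wait for plate making (finishes minute 98); file preflight (finishes minute 65). The latest of these is minute 98, so ink mixing runs minute 98 to 98 + 58 = minute 156.

Working backward from the deadline:
To finish by minute 321, folding (duration 60) must start no later than minute 261.
The print run feeds into folding (must start by minute 261); so the print run must finish by minute 261 and therefore start by minute 235.
Ink mixing has several dependents: the print run (must start by minute 235, minus 10-minute gap → minute 225); folding (must start by minute 261, minus 5-minute gap → minute 256). The earliest of those limits is minute 225, so ink mixing must start by 225 − 58 = minute 167.
So ink mixing can start as early as minute 98 and as late as minute 167, giving 167 − 98 = 69 minutes of slack.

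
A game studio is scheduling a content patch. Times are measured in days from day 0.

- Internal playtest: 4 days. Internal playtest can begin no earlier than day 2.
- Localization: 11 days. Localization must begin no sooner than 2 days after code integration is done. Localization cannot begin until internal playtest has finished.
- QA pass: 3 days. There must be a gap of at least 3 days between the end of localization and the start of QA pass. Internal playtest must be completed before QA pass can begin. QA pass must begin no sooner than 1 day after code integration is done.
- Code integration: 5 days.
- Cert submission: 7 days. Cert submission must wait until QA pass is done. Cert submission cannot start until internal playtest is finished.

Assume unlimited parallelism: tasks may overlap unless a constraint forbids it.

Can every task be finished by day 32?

Yes

Internal playtest waits on its own release at day 2, so it starts at day 2 and finishes at 2 + 4 = day 6.
Code integration can start immediately at day 0; it finishes at day 5.
Localization cannot start until code integration (finishes day 5, plus 2-day gap → day 7); internal playtest (finishes day 6). The controlling bound is day 7, so localization finishes at 7 + 11 = day 18.
QA pass has to wait for localization (finishes day 18, plus 3-day gap → day 21); internal playtest (finishes day 6); code integration (finishes day 5, plus 1-day gap → day 6). The latest of these is day 21, so QA pass runs day 21 to 21 + 3 = day 24.
Cert submission cannot start until QA pass (finishes day 24); internal playtest (finishes day 6). The controlling bound is day 24, so cert submission finishes at 24 + 7 = day 31.
Every task is finished by day 31, which is no later than the deadline of 32, so the schedule is feasible.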